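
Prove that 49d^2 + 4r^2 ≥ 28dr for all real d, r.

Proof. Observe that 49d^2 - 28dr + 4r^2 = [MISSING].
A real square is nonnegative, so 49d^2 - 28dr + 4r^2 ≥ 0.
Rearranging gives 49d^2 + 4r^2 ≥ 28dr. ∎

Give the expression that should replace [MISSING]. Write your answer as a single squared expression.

The leading and trailing coefficients are 7^2 and 2^2, and 28 = 2·7·2, so the trinomial is (7d - 2r)^2.
Hence 49d^2 - 28dr + 4r^2 ≥ 0.

(7d - 2r)^2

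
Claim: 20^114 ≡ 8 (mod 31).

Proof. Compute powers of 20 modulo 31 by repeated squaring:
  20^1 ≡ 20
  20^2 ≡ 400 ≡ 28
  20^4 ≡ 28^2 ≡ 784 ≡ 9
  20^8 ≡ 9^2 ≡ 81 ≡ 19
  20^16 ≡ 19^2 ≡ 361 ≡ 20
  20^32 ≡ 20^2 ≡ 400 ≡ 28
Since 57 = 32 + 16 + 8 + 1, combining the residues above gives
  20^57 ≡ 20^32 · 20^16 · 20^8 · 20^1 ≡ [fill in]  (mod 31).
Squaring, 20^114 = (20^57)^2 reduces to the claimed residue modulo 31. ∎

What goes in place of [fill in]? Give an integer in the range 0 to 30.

16

Multiply the listed residues: 28 · 20 · 19 · 20 = 560 → 10640 → 212800.
Reducing modulo 31: 212800 = 6864·31 + 16, so 20^57 ≡ 16.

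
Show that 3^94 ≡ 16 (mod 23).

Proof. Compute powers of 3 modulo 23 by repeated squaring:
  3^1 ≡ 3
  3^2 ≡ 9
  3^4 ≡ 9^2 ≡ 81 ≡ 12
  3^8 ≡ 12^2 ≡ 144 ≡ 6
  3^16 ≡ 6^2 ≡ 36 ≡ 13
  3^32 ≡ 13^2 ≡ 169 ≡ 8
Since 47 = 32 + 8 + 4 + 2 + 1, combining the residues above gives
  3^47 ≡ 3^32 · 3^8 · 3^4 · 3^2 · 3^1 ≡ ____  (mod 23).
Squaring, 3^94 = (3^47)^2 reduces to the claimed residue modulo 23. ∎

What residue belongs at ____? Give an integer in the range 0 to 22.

Multiply the listed residues: 8 · 6 · 12 · 9 · 3 = 48 → 576 → 5184 → 15552.
Reducing modulo 23: 15552 = 676·23 + 4, so 3^47 ≡ 4.

4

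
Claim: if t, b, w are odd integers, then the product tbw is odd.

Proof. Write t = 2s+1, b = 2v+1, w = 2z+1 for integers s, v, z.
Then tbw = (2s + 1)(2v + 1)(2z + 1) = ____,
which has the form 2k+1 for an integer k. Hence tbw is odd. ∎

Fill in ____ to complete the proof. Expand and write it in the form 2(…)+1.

2(4svz + 2sv + 2sz + s + 2vz + v + z) + 1

Expanding: (2s + 1)(2v + 1)(2z + 1) = 8svz + 4sv + 4sz + 2s + 4vz + 2v + 2z + 1.
Every term except the constant is even, so this is 2(4svz + 2sv + 2sz + s + 2vz + v + z) + 1,
and 4svz + 2sv + 2sz + s + 2vz + v + z ∈ ℤ gives the required form.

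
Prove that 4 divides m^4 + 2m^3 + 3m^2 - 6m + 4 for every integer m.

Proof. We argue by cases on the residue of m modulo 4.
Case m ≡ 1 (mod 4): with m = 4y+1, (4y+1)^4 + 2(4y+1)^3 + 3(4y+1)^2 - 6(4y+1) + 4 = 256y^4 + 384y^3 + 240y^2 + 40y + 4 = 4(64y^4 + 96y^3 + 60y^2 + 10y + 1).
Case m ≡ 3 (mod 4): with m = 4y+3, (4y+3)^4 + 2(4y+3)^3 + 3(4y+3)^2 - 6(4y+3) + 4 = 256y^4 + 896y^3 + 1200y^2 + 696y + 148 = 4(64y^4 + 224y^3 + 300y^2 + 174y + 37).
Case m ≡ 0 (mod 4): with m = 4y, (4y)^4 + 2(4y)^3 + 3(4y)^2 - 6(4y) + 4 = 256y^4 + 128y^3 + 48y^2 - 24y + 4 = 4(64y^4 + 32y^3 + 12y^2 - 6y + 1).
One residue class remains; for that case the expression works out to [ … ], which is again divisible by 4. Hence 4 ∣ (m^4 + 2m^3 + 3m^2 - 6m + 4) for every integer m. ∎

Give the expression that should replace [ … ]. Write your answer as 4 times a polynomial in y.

4(64y^4 + 160y^3 + 156y^2 + 62y + 9)

Only m ≡ 2 (mod 4) is unaccounted for. Put m = 4y+2:
(4y+2)^4 + 2(4y+2)^3 + 3(4y+2)^2 - 6(4y+2) + 4 expands to 256y^4 + 640y^3 + 624y^2 + 248y + 36,
and factoring out 4 leaves 4(64y^4 + 160y^3 + 156y^2 + 62y + 9).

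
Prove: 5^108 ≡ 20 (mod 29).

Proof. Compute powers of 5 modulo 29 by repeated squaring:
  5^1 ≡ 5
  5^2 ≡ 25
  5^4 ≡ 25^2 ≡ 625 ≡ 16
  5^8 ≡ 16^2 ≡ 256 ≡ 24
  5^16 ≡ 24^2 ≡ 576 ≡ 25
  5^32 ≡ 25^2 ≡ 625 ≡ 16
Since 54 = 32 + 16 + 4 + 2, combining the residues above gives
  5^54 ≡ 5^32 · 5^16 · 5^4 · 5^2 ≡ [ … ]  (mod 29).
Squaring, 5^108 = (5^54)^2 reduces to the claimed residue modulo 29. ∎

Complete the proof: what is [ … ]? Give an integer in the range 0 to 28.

Multiply the listed residues: 16 · 25 · 16 · 25 = 400 → 6400 → 160000.
Reducing modulo 29: 160000 = 5517·29 + 7, so 5^54 ≡ 7.

7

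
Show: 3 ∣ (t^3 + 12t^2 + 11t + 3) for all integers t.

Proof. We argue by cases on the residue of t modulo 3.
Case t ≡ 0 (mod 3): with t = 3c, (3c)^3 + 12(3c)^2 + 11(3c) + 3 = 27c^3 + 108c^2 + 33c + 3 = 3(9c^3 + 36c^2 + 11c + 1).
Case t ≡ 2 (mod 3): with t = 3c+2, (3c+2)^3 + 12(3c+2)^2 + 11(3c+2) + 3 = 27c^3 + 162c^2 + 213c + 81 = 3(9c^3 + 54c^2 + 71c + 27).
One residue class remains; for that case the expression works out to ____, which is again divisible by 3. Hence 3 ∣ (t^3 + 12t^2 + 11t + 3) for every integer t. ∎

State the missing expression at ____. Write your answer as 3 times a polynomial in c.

3(9c^3 + 45c^2 + 38c + 9)

The residues treated are {0, 2}, so the missing case is t ≡ 1 (mod 3); write t = 3c+1.
Then (3c+1)^3 + 12(3c+1)^2 + 11(3c+1) + 3 = 27c^3 + 135c^2 + 114c + 27 = 3(9c^3 + 45c^2 + 38c + 9).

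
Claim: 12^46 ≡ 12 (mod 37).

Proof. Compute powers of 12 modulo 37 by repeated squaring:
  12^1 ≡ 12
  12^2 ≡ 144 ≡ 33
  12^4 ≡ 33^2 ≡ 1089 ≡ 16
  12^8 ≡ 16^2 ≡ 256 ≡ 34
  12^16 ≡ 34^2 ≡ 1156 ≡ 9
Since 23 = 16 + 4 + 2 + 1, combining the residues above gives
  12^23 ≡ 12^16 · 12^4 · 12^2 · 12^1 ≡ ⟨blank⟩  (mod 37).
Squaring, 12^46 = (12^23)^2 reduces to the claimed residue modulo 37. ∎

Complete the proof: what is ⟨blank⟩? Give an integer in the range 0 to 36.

7

Multiply the listed residues: 9 · 16 · 33 · 12 = 144 → 4752 → 57024.
Reducing modulo 37: 57024 = 1541·37 + 7, so 12^23 ≡ 7.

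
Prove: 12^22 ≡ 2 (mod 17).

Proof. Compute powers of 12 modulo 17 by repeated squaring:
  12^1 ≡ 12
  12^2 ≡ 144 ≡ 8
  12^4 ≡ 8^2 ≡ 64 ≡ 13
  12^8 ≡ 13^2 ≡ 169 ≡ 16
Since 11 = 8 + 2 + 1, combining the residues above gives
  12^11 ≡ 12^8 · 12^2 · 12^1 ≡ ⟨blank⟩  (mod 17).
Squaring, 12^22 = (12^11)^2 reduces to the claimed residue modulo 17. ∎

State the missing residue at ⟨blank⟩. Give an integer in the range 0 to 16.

6

12^8 · 12^2 · 12^1 ≡ 16 · 8 · 12 = 1536.
1536 mod 17 = 6, so 12^11 ≡ 6 (mod 17).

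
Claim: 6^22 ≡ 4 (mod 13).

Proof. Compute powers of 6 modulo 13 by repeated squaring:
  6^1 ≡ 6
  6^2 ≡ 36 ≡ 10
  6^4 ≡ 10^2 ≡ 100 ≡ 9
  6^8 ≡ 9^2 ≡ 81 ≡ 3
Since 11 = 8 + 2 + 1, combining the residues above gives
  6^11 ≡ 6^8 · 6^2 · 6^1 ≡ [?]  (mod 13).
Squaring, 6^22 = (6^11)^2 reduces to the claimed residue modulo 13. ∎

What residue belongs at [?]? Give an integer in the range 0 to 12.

11

6^8 · 6^2 · 6^1 ≡ 3 · 10 · 6 = 180.
180 mod 13 = 11, so 6^11 ≡ 11 (mod 13).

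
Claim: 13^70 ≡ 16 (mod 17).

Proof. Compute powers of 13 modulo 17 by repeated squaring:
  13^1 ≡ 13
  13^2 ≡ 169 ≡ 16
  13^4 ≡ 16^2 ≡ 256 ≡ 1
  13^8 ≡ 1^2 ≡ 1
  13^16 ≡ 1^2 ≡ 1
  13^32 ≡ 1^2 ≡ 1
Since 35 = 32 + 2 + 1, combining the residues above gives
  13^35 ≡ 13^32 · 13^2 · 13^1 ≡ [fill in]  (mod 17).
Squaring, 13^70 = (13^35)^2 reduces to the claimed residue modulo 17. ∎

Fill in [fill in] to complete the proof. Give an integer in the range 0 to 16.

Multiply the listed residues: 1 · 16 · 13 = 16 → 208.
Reducing modulo 17: 208 = 12·17 + 4, so 13^35 ≡ 4.

4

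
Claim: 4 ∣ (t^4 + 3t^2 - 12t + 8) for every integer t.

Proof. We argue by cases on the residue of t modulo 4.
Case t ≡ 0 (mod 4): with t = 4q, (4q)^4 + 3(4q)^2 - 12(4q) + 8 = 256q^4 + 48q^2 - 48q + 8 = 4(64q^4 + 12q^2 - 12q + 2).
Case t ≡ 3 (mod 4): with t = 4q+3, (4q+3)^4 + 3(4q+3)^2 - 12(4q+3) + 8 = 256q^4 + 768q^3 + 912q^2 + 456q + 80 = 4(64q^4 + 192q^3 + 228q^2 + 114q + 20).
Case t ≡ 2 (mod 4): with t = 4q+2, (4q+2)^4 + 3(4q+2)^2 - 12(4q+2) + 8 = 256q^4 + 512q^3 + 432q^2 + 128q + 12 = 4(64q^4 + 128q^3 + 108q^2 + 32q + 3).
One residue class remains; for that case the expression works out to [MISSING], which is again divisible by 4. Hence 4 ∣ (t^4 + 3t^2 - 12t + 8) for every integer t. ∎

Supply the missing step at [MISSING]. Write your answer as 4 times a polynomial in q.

Only t ≡ 1 (mod 4) is unaccounted for. Put t = 4q+1:
(4q+1)^4 + 3(4q+1)^2 - 12(4q+1) + 8 expands to 256q^4 + 256q^3 + 144q^2 - 8q,
and factoring out 4 leaves 4(64q^4 + 64q^3 + 36q^2 - 2q).

4(64q^4 + 64q^3 + 36q^2 - 2q)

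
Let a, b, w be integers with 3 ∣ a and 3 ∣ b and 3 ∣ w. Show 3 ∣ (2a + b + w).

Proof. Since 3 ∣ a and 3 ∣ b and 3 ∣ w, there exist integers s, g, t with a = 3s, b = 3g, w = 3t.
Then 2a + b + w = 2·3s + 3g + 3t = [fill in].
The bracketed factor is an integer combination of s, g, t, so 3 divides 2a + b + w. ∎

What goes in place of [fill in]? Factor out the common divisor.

3(g + 2s + t)

Each term has a factor of 3: 2·3s + 3g + 3t = 3·(g + 2s + t).
Since g + 2s + t is an integer, 3 ∣ (2a + b + w).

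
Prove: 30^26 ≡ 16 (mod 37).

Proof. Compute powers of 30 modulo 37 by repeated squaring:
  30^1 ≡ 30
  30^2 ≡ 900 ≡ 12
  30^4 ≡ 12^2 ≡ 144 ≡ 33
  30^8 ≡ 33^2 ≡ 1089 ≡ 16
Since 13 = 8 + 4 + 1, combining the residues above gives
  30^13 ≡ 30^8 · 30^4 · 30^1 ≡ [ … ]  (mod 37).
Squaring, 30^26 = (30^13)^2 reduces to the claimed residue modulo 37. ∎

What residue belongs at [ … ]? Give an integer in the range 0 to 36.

4

30^8 · 30^4 · 30^1 ≡ 16 · 33 · 30 = 15840.
15840 mod 37 = 4, so 30^13 ≡ 4 (mod 37).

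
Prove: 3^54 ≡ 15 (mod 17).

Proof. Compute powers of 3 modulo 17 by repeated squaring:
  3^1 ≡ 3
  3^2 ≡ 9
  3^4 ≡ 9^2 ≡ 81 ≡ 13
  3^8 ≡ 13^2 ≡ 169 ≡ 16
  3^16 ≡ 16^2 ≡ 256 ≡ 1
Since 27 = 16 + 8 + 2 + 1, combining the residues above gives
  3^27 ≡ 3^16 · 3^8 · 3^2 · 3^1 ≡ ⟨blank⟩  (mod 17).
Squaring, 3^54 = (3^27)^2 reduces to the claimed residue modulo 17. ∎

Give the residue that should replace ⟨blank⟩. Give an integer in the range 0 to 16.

3^16 · 3^8 · 3^2 · 3^1 ≡ 1 · 16 · 9 · 3 = 432.
432 mod 17 = 7, so 3^27 ≡ 7 (mod 17).

7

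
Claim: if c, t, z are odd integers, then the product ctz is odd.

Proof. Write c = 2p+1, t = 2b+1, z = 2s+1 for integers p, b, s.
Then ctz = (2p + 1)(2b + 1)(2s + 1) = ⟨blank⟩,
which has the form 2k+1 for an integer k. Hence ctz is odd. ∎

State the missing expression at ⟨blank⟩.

2(4bps + 2bp + 2bs + b + 2ps + p + s) + 1

(2p + 1)(2b + 1)(2s + 1) = 8bps + 4bp + 4bs + 2b + 4ps + 2p + 2s + 1
= 2(4bps + 2bp + 2bs + b + 2ps + p + s) + 1.
Since 4bps + 2bp + 2bs + b + 2ps + p + s is an integer, the product is of the form 2k+1 for an integer k.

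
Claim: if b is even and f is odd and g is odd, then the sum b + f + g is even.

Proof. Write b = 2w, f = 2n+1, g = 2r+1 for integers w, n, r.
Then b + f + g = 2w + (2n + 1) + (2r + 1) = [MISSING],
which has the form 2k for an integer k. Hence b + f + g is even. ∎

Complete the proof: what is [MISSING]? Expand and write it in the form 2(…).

2(n + r + w + 1)

Expanding: 2w + (2n + 1) + (2r + 1) = 2n + 2r + 2w + 2.
Every term is even; pulling out the factor of 2 gives 2(n + r + w + 1).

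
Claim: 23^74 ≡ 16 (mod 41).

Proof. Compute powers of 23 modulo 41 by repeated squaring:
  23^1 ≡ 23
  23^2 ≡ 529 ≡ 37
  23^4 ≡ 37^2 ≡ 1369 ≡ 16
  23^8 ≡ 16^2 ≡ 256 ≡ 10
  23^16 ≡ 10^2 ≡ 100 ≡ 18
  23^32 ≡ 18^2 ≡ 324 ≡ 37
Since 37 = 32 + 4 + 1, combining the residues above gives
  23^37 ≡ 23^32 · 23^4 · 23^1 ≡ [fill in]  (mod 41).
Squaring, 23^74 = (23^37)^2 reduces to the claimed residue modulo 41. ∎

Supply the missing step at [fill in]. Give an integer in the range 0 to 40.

23^32 · 23^4 · 23^1 ≡ 37 · 16 · 23 = 13616.
13616 mod 41 = 4, so 23^37 ≡ 4 (mod 41).

4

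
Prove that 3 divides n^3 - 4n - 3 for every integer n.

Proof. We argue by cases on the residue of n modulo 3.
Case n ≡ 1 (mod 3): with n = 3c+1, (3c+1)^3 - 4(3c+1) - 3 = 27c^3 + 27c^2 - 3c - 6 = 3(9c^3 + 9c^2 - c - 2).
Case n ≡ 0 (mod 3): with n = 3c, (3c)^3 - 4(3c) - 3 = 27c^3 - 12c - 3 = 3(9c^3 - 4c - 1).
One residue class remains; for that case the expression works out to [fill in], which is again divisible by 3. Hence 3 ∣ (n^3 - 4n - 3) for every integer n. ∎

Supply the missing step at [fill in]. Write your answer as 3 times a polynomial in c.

The residues treated are {1, 0}, so the missing case is n ≡ 2 (mod 3); write n = 3c+2.
Then (3c+2)^3 - 4(3c+2) - 3 = 27c^3 + 54c^2 + 24c - 3 = 3(9c^3 + 18c^2 + 8c - 1).

3(9c^3 + 18c^2 + 8c - 1)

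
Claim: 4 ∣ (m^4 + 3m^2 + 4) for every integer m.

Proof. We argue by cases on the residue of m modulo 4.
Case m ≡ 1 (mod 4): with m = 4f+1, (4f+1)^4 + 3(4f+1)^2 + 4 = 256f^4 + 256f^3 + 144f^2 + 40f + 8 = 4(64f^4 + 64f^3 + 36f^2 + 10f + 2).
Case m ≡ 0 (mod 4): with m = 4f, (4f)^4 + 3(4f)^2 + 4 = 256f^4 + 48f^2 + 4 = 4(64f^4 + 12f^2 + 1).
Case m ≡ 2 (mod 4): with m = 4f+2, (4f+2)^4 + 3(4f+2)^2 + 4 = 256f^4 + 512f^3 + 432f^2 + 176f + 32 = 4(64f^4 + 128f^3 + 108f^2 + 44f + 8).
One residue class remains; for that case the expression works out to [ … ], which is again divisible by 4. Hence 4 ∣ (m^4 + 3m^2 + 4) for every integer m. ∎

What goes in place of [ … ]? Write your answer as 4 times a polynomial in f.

4(64f^4 + 192f^3 + 228f^2 + 126f + 28)

The residues treated are {1, 0, 2}, so the missing case is m ≡ 3 (mod 4); write m = 4f+3.
Then (4f+3)^4 + 3(4f+3)^2 + 4 = 256f^4 + 768f^3 + 912f^2 + 504f + 112 = 4(64f^4 + 192f^3 + 228f^2 + 126f + 28).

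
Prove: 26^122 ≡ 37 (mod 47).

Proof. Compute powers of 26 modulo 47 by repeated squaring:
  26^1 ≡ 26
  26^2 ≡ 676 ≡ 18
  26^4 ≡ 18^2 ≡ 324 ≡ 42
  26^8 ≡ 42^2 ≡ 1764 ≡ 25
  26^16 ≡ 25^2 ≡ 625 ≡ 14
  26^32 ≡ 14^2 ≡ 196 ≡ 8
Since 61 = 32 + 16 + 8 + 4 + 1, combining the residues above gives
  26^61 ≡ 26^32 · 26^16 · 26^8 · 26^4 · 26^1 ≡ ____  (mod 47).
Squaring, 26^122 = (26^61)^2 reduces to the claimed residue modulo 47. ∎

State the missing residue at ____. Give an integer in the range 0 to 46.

Multiply the listed residues: 8 · 14 · 25 · 42 · 26 = 112 → 2800 → 117600 → 3057600.
Reducing modulo 47: 3057600 = 65055·47 + 15, so 26^61 ≡ 15.

15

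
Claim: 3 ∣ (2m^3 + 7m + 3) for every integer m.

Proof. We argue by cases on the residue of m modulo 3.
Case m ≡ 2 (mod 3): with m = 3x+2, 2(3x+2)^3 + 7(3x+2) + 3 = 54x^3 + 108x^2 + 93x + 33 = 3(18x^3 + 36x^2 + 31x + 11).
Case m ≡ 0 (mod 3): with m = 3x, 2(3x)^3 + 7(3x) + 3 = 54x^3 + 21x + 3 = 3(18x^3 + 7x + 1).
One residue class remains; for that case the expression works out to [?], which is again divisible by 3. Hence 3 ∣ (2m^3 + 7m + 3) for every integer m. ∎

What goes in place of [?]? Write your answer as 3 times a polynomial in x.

3(18x^3 + 18x^2 + 13x + 4)

The residues treated are {2, 0}, so the missing case is m ≡ 1 (mod 3); write m = 3x+1.
Then 2(3x+1)^3 + 7(3x+1) + 3 = 54x^3 + 54x^2 + 39x + 12 = 3(18x^3 + 18x^2 + 13x + 4).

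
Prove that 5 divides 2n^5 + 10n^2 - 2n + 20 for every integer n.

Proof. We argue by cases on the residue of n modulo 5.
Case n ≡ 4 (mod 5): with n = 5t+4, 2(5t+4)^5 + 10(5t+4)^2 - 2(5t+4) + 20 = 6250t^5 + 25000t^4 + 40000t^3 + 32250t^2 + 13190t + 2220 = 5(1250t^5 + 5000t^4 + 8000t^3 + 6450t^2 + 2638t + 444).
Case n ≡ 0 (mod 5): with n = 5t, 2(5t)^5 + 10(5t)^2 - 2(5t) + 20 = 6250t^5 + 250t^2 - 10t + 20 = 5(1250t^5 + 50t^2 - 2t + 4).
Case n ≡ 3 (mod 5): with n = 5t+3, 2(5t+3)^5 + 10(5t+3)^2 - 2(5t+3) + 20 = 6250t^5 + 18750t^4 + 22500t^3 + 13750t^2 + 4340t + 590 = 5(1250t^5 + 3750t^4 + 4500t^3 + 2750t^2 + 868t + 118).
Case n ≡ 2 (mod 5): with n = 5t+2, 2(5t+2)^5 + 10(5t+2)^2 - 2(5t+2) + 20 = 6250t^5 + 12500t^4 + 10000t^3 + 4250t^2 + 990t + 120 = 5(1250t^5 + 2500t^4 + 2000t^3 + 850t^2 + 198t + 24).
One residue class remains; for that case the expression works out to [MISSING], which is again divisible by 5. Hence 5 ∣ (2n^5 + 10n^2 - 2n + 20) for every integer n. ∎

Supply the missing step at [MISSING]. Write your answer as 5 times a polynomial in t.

The residues treated are {4, 0, 3, 2}, so the missing case is n ≡ 1 (mod 5); write n = 5t+1.
Then 2(5t+1)^5 + 10(5t+1)^2 - 2(5t+1) + 20 = 6250t^5 + 6250t^4 + 2500t^3 + 750t^2 + 140t + 30 = 5(1250t^5 + 1250t^4 + 500t^3 + 150t^2 + 28t + 6).

5(1250t^5 + 1250t^4 + 500t^3 + 150t^2 + 28t + 6)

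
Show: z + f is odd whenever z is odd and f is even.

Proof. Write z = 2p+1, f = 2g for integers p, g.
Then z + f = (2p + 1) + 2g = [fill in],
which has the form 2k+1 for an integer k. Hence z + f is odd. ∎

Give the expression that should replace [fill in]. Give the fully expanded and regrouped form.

(2p + 1) + 2g = 2g + 2p + 1
= 2(g + p) + 1.
Since g + p is an integer, the sum is of the form 2k+1 for an integer k.

2(g + p) + 1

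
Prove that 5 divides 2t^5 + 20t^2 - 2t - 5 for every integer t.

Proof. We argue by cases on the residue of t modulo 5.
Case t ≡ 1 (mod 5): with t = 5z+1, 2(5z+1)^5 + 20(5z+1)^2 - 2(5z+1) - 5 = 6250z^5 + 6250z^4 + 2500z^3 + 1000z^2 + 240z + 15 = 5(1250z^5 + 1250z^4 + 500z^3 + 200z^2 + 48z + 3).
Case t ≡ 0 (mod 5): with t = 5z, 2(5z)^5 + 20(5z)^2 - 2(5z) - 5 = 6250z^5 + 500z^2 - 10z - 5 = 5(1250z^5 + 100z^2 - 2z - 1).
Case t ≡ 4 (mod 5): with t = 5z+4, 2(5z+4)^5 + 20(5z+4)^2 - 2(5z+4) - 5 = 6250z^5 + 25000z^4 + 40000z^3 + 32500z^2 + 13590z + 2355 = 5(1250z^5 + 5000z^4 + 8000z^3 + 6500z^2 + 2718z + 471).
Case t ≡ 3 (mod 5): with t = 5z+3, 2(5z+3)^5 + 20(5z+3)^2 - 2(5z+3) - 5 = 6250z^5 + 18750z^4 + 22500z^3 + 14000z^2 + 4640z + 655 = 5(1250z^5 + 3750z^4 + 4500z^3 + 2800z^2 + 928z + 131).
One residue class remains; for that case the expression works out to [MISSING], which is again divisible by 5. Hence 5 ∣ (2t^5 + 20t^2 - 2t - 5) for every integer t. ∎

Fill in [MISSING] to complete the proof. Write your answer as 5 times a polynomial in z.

Only t ≡ 2 (mod 5) is unaccounted for. Put t = 5z+2:
2(5z+2)^5 + 20(5z+2)^2 - 2(5z+2) - 5 expands to 6250z^5 + 12500z^4 + 10000z^3 + 4500z^2 + 1190z + 135,
and factoring out 5 leaves 5(1250z^5 + 2500z^4 + 2000z^3 + 900z^2 + 238z + 27).

5(1250z^5 + 2500z^4 + 2000z^3 + 900z^2 + 238z + 27)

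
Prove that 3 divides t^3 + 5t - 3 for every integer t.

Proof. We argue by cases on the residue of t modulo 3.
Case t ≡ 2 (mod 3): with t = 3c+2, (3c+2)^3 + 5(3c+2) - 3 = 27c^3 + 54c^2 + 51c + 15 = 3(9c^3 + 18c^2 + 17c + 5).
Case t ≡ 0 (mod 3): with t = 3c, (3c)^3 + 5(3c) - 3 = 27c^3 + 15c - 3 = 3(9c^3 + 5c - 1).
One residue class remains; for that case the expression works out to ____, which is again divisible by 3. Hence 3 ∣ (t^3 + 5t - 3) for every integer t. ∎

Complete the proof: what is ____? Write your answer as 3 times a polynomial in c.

3(9c^3 + 9c^2 + 8c + 1)

Only t ≡ 1 (mod 3) is unaccounted for. Put t = 3c+1:
(3c+1)^3 + 5(3c+1) - 3 expands to 27c^3 + 27c^2 + 24c + 3,
and factoring out 3 leaves 3(9c^3 + 9c^2 + 8c + 1).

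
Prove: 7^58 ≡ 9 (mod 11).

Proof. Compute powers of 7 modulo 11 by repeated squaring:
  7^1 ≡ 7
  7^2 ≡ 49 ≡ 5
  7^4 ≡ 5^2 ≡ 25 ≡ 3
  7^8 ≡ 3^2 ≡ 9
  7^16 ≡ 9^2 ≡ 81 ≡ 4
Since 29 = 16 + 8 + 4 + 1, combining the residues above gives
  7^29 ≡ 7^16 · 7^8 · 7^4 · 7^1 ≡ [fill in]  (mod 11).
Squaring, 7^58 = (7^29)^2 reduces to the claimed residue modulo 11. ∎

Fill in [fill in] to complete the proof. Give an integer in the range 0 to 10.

8

7^16 · 7^8 · 7^4 · 7^1 ≡ 4 · 9 · 3 · 7 = 756.
756 mod 11 = 8, so 7^29 ≡ 8 (mod 11).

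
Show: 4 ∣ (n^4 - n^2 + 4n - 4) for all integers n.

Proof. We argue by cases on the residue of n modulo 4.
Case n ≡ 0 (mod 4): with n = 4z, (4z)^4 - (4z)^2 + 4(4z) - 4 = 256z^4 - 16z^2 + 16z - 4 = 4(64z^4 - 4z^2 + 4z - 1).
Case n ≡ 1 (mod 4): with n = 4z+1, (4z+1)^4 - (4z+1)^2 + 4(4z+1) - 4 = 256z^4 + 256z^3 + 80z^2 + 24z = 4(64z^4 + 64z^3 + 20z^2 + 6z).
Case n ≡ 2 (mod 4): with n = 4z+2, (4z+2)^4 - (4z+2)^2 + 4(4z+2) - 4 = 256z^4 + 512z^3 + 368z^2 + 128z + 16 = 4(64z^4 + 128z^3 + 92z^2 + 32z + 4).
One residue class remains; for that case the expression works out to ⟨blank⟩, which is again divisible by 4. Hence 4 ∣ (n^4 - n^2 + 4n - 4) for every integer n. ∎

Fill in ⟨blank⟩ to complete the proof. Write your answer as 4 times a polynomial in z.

The residues treated are {0, 1, 2}, so the missing case is n ≡ 3 (mod 4); write n = 4z+3.
Then (4z+3)^4 - (4z+3)^2 + 4(4z+3) - 4 = 256z^4 + 768z^3 + 848z^2 + 424z + 80 = 4(64z^4 + 192z^3 + 212z^2 + 106z + 20).

4(64z^4 + 192z^3 + 212z^2 + 106z + 20)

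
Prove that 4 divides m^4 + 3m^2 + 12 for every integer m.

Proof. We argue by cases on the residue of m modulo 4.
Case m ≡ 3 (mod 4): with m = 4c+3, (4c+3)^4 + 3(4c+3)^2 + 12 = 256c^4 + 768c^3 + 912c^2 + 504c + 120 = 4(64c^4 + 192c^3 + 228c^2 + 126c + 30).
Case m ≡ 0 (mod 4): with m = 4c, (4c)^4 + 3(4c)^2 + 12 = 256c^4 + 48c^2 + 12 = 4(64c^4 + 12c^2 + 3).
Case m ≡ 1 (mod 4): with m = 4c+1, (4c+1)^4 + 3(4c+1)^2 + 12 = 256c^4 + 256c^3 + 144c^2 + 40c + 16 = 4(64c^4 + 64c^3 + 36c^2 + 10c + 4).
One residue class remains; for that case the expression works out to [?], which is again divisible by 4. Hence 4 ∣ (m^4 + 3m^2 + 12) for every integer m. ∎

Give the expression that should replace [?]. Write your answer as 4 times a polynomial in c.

4(64c^4 + 128c^3 + 108c^2 + 44c + 10)

The residues treated are {3, 0, 1}, so the missing case is m ≡ 2 (mod 4); write m = 4c+2.
Then (4c+2)^4 + 3(4c+2)^2 + 12 = 256c^4 + 512c^3 + 432c^2 + 176c + 40 = 4(64c^4 + 128c^3 + 108c^2 + 44c + 10).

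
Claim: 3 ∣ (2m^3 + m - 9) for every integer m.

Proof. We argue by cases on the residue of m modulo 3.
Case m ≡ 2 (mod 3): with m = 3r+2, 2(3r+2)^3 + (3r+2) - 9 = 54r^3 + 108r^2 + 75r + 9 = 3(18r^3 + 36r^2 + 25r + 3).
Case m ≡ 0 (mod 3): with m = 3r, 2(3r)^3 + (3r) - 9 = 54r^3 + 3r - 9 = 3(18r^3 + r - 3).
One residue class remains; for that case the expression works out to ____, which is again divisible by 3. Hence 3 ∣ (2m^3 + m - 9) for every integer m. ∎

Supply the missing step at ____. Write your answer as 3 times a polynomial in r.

The residues treated are {2, 0}, so the missing case is m ≡ 1 (mod 3); write m = 3r+1.
Then 2(3r+1)^3 + (3r+1) - 9 = 54r^3 + 54r^2 + 21r - 6 = 3(18r^3 + 18r^2 + 7r - 2).

3(18r^3 + 18r^2 + 7r - 2)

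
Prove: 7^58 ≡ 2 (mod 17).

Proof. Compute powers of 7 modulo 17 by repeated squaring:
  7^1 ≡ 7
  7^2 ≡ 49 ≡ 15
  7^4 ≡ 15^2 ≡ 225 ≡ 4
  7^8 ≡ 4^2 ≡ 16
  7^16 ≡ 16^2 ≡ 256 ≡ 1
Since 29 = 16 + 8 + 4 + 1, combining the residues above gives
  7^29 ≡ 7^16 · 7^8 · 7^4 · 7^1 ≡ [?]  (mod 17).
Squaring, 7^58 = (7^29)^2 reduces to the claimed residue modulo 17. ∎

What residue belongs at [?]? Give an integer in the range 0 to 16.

6

Multiply the listed residues: 1 · 16 · 4 · 7 = 16 → 64 → 448.
Reducing modulo 17: 448 = 26·17 + 6, so 7^29 ≡ 6.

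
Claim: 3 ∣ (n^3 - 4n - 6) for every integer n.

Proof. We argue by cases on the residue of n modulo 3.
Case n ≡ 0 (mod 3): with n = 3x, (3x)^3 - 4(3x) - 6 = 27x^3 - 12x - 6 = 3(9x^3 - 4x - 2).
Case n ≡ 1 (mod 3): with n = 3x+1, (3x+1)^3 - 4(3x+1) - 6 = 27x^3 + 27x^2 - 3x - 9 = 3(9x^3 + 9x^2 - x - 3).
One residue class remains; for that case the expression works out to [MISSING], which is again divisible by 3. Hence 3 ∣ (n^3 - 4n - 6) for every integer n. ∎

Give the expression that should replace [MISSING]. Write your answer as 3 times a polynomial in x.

Only n ≡ 2 (mod 3) is unaccounted for. Put n = 3x+2:
(3x+2)^3 - 4(3x+2) - 6 expands to 27x^3 + 54x^2 + 24x - 6,
and factoring out 3 leaves 3(9x^3 + 18x^2 + 8x - 2).

3(9x^3 + 18x^2 + 8x - 2)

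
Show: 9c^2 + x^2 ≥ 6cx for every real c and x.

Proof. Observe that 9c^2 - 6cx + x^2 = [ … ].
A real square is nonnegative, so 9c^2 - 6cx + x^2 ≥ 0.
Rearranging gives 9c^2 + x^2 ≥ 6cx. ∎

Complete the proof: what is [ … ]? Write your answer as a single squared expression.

9c^2 - 6cx + x^2 is a perfect-square trinomial: the outer terms are (3c)^2 and (x)^2, and the cross term is -2·3c·x.
So 9c^2 - 6cx + x^2 = (3c - x)^2 ≥ 0.

(3c - x)^2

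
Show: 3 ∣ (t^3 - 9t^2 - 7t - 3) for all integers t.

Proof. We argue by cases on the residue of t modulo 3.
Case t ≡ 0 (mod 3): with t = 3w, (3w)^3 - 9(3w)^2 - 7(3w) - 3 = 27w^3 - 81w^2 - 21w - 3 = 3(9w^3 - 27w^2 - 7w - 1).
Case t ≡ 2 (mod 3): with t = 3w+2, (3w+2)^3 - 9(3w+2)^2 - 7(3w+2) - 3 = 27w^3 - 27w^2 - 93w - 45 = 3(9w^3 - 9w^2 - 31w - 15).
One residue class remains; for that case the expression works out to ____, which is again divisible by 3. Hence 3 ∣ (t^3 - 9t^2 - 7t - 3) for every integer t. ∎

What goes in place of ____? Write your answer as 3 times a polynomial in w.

Only t ≡ 1 (mod 3) is unaccounted for. Put t = 3w+1:
(3w+1)^3 - 9(3w+1)^2 - 7(3w+1) - 3 expands to 27w^3 - 54w^2 - 66w - 18,
and factoring out 3 leaves 3(9w^3 - 18w^2 - 22w - 6).

3(9w^3 - 18w^2 - 22w - 6)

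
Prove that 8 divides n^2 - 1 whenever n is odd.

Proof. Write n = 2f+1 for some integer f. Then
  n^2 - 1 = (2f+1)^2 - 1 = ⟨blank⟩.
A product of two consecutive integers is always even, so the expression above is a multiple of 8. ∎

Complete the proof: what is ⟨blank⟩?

(2f+1)^2 - 1 = 4f^2 + 4f + 1 - 1 = 4f^2 + 4f = 4f(f+1).
Since f and f+1 are consecutive, f(f+1) is even, and 4·(even) is a multiple of 8.

4f(f + 1)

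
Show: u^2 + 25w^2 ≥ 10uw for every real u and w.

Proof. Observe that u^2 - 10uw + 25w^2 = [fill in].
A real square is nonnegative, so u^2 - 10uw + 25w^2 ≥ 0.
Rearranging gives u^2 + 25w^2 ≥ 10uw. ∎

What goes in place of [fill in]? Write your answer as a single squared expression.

(u - 5w)^2

The leading and trailing coefficients are 1^2 and 5^2, and 10 = 2·1·5, so the trinomial is (u - 5w)^2.
Hence u^2 - 10uw + 25w^2 ≥ 0.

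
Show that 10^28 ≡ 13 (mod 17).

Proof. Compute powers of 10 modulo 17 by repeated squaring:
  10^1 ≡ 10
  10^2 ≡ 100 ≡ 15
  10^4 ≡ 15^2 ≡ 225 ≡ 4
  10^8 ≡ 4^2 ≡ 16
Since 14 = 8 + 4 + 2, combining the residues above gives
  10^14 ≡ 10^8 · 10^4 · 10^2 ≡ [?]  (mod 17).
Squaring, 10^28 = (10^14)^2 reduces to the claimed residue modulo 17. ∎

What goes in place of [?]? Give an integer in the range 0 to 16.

8

10^8 · 10^4 · 10^2 ≡ 16 · 4 · 15 = 960.
960 mod 17 = 8, so 10^14 ≡ 8 (mod 17).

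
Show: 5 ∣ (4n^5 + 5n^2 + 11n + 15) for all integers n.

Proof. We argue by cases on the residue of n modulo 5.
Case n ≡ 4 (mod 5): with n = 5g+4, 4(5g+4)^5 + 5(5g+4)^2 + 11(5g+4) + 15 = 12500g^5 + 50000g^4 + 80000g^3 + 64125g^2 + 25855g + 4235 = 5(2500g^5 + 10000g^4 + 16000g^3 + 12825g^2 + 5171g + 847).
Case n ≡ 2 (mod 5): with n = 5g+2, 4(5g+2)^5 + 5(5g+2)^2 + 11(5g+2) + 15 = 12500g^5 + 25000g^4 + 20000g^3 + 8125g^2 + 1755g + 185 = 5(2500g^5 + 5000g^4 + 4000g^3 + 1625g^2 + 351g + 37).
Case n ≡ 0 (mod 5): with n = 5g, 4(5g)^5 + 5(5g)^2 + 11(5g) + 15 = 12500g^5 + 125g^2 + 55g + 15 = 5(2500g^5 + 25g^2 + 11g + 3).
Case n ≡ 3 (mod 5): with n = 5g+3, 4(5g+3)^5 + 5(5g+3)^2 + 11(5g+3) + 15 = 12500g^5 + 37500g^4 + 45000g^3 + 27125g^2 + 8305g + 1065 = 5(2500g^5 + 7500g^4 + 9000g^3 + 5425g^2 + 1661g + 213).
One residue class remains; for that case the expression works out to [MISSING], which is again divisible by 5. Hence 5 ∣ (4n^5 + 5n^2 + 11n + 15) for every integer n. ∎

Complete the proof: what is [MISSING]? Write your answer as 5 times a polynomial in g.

5(2500g^5 + 2500g^4 + 1000g^3 + 225g^2 + 41g + 7)

Only n ≡ 1 (mod 5) is unaccounted for. Put n = 5g+1:
4(5g+1)^5 + 5(5g+1)^2 + 11(5g+1) + 15 expands to 12500g^5 + 12500g^4 + 5000g^3 + 1125g^2 + 205g + 35,
and factoring out 5 leaves 5(2500g^5 + 2500g^4 + 1000g^3 + 225g^2 + 41g + 7).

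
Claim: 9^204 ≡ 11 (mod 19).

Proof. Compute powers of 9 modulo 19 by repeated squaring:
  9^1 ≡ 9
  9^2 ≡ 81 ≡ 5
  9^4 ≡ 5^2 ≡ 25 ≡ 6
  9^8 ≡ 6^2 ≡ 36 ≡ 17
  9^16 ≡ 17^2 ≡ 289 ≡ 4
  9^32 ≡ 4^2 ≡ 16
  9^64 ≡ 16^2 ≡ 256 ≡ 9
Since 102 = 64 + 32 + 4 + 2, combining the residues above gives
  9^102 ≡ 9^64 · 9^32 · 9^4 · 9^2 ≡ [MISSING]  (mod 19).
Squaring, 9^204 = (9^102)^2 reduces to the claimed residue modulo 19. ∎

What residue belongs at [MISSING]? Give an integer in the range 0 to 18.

7

9^64 · 9^32 · 9^4 · 9^2 ≡ 9 · 16 · 6 · 5 = 4320.
4320 mod 19 = 7, so 9^102 ≡ 7 (mod 19).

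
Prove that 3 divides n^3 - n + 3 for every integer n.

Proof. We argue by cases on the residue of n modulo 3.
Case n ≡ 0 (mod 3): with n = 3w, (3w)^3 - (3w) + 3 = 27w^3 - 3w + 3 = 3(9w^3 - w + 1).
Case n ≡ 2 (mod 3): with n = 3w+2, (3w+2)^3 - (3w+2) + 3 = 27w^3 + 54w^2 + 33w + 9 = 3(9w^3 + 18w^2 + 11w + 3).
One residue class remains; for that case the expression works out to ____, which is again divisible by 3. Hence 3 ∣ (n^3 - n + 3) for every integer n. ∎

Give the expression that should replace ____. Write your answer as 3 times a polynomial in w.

The residues treated are {0, 2}, so the missing case is n ≡ 1 (mod 3); write n = 3w+1.
Then (3w+1)^3 - (3w+1) + 3 = 27w^3 + 27w^2 + 6w + 3 = 3(9w^3 + 9w^2 + 2w + 1).

3(9w^3 + 9w^2 + 2w + 1)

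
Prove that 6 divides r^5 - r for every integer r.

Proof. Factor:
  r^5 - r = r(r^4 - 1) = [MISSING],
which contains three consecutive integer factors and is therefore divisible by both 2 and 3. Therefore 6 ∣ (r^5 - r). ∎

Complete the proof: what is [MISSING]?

r^4 - 1 = (r^2 - 1)(r^2 + 1), and r^2 - 1 = (r-1)(r+1).
So r(r^4 - 1) = (r - 1)r(r + 1)(r^2 + 1).

(r - 1)r(r + 1)(r^2 + 1)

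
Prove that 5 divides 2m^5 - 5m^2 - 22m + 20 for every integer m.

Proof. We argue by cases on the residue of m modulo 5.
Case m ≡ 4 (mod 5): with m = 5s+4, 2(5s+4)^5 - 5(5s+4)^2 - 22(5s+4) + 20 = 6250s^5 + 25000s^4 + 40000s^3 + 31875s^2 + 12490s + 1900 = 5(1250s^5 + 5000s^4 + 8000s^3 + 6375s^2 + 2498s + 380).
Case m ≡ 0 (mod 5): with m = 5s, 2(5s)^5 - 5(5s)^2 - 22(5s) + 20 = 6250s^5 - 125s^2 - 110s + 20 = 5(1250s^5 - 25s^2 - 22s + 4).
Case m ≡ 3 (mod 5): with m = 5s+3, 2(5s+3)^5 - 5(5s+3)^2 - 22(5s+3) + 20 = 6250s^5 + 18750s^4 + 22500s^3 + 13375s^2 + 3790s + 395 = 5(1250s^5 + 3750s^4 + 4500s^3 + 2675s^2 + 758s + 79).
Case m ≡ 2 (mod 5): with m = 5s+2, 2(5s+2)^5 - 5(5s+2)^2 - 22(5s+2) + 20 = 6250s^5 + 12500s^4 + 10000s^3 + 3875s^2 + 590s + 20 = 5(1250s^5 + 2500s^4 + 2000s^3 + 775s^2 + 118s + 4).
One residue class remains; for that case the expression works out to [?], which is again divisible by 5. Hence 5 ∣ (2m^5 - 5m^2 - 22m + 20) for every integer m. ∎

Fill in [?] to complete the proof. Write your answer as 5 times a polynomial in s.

Only m ≡ 1 (mod 5) is unaccounted for. Put m = 5s+1:
2(5s+1)^5 - 5(5s+1)^2 - 22(5s+1) + 20 expands to 6250s^5 + 6250s^4 + 2500s^3 + 375s^2 - 110s - 5,
and factoring out 5 leaves 5(1250s^5 + 1250s^4 + 500s^3 + 75s^2 - 22s - 1).

5(1250s^5 + 1250s^4 + 500s^3 + 75s^2 - 22s - 1)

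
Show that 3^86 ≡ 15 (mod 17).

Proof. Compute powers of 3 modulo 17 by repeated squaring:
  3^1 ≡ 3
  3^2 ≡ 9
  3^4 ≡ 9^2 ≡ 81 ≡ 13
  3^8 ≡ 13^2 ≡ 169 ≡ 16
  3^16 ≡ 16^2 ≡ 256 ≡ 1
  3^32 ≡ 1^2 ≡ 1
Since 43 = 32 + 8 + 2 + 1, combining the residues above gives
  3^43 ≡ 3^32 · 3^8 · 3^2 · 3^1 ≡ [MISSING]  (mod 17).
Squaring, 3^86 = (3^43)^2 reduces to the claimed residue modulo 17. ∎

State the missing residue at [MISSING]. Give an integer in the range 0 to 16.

3^32 · 3^8 · 3^2 · 3^1 ≡ 1 · 16 · 9 · 3 = 432.
432 mod 17 = 7, so 3^43 ≡ 7 (mod 17).

7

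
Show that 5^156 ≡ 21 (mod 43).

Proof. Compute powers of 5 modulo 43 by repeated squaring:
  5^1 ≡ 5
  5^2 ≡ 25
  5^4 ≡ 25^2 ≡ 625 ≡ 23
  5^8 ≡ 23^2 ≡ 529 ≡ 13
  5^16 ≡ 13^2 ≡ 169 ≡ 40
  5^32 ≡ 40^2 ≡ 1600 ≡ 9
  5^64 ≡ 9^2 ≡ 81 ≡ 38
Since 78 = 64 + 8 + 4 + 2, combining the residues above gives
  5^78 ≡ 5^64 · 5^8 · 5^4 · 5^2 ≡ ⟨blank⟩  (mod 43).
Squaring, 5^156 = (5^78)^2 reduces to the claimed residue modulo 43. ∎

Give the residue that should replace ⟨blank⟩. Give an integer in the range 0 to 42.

35

5^64 · 5^8 · 5^4 · 5^2 ≡ 38 · 13 · 23 · 25 = 284050.
284050 mod 43 = 35, so 5^78 ≡ 35 (mod 43).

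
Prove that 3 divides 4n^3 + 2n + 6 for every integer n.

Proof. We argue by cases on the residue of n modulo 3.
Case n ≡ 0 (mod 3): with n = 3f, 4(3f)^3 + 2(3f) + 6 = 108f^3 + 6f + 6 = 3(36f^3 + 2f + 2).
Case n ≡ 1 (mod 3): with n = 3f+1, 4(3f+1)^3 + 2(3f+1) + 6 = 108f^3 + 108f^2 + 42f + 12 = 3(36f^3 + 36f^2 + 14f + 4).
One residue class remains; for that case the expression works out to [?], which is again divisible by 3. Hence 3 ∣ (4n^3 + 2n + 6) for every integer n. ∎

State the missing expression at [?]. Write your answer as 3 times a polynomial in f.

The residues treated are {0, 1}, so the missing case is n ≡ 2 (mod 3); write n = 3f+2.
Then 4(3f+2)^3 + 2(3f+2) + 6 = 108f^3 + 216f^2 + 150f + 42 = 3(36f^3 + 72f^2 + 50f + 14).

3(36f^3 + 72f^2 + 50f + 14)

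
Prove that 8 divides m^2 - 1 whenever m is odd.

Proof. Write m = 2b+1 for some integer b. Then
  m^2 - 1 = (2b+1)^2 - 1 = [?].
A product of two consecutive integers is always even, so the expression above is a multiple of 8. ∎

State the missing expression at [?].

4b(b + 1)

(2b+1)^2 - 1 = 4b^2 + 4b + 1 - 1 = 4b^2 + 4b = 4b(b+1).
Since b and b+1 are consecutive, b(b+1) is even, and 4·(even) is a multiple of 8.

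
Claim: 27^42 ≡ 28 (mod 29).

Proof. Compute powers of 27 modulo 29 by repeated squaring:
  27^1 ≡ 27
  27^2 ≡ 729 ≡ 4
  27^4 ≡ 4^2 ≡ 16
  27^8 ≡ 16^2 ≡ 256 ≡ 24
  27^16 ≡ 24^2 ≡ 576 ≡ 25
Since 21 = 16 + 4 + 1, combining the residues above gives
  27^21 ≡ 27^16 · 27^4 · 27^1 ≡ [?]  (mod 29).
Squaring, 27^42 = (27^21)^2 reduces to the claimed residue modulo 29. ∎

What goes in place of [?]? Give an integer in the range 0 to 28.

27^16 · 27^4 · 27^1 ≡ 25 · 16 · 27 = 10800.
10800 mod 29 = 12, so 27^21 ≡ 12 (mod 29).

12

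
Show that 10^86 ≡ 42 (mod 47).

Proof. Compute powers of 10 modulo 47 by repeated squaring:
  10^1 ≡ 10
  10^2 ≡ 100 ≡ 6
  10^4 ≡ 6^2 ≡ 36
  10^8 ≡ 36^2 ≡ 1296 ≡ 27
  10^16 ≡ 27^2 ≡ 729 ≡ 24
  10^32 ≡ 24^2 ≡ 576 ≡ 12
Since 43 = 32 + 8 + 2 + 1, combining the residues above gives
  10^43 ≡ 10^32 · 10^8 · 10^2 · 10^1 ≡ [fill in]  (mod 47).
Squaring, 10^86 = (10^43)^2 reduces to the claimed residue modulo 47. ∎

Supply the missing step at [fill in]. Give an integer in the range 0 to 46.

29

Multiply the listed residues: 12 · 27 · 6 · 10 = 324 → 1944 → 19440.
Reducing modulo 47: 19440 = 413·47 + 29, so 10^43 ≡ 29.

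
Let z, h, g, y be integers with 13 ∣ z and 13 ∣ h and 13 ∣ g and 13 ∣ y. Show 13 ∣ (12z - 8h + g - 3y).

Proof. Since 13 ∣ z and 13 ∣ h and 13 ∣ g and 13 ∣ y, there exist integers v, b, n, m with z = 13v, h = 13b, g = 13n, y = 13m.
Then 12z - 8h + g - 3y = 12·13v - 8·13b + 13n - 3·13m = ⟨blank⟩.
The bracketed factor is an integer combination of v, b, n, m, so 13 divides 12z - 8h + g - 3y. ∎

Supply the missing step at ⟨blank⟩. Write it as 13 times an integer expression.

Each term has a factor of 13: 12·13v - 8·13b + 13n - 3·13m = 13·(-8b - 3m + n + 12v).
Since -8b - 3m + n + 12v is an integer, 13 ∣ (12z - 8h + g - 3y).

13(-8b - 3m + n + 12v)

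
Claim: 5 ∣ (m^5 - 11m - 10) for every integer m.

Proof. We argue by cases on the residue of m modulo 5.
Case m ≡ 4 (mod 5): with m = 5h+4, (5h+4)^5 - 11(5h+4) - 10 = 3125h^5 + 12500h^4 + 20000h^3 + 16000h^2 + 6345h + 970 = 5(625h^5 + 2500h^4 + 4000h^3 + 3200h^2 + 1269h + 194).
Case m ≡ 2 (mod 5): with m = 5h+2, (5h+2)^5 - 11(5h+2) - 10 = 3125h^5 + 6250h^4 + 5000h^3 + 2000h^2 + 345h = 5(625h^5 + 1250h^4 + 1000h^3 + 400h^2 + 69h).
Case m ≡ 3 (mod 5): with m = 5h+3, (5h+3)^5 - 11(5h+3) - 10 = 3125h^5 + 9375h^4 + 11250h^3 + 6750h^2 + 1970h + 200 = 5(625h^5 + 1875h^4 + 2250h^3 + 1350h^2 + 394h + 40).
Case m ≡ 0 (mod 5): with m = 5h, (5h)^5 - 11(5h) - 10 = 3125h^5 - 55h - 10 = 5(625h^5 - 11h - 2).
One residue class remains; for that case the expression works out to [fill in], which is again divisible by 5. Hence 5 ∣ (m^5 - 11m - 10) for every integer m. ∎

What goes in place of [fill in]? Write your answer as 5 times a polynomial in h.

5(625h^5 + 625h^4 + 250h^3 + 50h^2 - 6h - 4)

The residues treated are {4, 2, 3, 0}, so the missing case is m ≡ 1 (mod 5); write m = 5h+1.
Then (5h+1)^5 - 11(5h+1) - 10 = 3125h^5 + 3125h^4 + 1250h^3 + 250h^2 - 30h - 20 = 5(625h^5 + 625h^4 + 250h^3 + 50h^2 - 6h - 4).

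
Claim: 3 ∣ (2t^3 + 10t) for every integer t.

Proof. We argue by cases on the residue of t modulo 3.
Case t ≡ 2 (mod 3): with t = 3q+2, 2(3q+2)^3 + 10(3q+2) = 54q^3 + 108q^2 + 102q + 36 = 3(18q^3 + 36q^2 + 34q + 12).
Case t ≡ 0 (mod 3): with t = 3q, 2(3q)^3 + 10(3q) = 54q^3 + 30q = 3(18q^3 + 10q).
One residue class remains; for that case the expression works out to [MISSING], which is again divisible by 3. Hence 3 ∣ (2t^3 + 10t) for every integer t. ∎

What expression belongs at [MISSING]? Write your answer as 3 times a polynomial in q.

3(18q^3 + 18q^2 + 16q + 4)

The residues treated are {2, 0}, so the missing case is t ≡ 1 (mod 3); write t = 3q+1.
Then 2(3q+1)^3 + 10(3q+1) = 54q^3 + 54q^2 + 48q + 12 = 3(18q^3 + 18q^2 + 16q + 4).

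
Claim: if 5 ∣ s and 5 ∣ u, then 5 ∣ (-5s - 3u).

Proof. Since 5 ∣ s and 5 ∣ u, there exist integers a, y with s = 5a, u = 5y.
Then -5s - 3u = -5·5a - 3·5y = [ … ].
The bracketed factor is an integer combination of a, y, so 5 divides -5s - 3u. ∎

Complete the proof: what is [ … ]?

Pull the common 5 out of every term: -5·5a - 3·5y = 5(-5a - 3y).
-5a - 3y is an integer, which exhibits the divisibility.

5(-5a - 3y)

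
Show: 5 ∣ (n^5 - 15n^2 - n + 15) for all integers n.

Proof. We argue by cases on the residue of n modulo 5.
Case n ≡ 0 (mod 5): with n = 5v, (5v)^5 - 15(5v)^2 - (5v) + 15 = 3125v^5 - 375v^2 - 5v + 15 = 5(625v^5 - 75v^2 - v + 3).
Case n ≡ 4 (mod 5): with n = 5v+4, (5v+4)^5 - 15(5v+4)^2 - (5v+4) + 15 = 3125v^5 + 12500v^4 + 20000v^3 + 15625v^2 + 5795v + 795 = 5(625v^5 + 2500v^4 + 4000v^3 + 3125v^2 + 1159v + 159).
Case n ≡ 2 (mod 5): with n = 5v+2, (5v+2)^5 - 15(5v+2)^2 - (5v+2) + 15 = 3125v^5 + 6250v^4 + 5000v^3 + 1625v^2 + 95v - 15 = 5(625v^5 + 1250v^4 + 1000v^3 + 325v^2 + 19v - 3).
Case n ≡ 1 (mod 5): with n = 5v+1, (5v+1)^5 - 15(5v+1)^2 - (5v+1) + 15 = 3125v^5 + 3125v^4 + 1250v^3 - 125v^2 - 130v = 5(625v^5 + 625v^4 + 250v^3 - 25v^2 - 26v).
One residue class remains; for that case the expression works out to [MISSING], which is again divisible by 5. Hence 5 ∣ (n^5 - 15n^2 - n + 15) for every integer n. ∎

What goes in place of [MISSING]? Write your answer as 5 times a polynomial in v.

5(625v^5 + 1875v^4 + 2250v^3 + 1275v^2 + 314v + 24)

The residues treated are {0, 4, 2, 1}, so the missing case is n ≡ 3 (mod 5); write n = 5v+3.
Then (5v+3)^5 - 15(5v+3)^2 - (5v+3) + 15 = 3125v^5 + 9375v^4 + 11250v^3 + 6375v^2 + 1570v + 120 = 5(625v^5 + 1875v^4 + 2250v^3 + 1275v^2 + 314v + 24).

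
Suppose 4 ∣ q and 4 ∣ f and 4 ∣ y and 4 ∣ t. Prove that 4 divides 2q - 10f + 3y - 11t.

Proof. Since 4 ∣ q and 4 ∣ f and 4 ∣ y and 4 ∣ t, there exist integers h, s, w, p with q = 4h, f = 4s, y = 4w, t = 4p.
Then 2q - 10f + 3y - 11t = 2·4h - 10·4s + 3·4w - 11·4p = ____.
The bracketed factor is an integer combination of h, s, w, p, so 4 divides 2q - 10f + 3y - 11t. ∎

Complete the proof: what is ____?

4(2h - 11p - 10s + 3w)

Each term has a factor of 4: 2·4h - 10·4s + 3·4w - 11·4p = 4·(2h - 11p - 10s + 3w).
Since 2h - 11p - 10s + 3w is an integer, 4 ∣ (2q - 10f + 3y - 11t).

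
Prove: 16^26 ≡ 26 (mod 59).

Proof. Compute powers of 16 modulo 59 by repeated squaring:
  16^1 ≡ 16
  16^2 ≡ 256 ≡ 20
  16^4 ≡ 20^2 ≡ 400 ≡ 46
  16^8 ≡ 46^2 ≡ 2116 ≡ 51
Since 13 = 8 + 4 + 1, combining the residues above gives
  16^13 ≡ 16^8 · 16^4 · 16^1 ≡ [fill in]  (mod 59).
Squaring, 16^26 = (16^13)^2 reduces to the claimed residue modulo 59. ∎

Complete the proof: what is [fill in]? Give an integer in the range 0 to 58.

12

16^8 · 16^4 · 16^1 ≡ 51 · 46 · 16 = 37536.
37536 mod 59 = 12, so 16^13 ≡ 12 (mod 59).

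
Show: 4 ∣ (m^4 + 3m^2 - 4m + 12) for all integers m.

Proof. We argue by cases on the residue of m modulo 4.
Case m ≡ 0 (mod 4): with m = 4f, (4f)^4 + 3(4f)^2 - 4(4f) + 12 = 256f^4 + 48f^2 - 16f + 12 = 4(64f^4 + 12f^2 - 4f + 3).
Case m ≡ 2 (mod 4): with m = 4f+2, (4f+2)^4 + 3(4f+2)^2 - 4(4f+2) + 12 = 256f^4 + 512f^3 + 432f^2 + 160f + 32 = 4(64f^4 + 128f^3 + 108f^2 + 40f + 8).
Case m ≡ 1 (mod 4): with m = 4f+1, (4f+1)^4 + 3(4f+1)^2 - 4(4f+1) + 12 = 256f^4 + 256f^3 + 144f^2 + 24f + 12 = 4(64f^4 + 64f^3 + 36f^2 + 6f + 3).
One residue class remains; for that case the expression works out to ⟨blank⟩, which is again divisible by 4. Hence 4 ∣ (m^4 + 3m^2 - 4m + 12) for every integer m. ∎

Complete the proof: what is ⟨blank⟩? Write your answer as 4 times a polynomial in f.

Only m ≡ 3 (mod 4) is unaccounted for. Put m = 4f+3:
(4f+3)^4 + 3(4f+3)^2 - 4(4f+3) + 12 expands to 256f^4 + 768f^3 + 912f^2 + 488f + 108,
and factoring out 4 leaves 4(64f^4 + 192f^3 + 228f^2 + 122f + 27).

4(64f^4 + 192f^3 + 228f^2 + 122f + 27)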